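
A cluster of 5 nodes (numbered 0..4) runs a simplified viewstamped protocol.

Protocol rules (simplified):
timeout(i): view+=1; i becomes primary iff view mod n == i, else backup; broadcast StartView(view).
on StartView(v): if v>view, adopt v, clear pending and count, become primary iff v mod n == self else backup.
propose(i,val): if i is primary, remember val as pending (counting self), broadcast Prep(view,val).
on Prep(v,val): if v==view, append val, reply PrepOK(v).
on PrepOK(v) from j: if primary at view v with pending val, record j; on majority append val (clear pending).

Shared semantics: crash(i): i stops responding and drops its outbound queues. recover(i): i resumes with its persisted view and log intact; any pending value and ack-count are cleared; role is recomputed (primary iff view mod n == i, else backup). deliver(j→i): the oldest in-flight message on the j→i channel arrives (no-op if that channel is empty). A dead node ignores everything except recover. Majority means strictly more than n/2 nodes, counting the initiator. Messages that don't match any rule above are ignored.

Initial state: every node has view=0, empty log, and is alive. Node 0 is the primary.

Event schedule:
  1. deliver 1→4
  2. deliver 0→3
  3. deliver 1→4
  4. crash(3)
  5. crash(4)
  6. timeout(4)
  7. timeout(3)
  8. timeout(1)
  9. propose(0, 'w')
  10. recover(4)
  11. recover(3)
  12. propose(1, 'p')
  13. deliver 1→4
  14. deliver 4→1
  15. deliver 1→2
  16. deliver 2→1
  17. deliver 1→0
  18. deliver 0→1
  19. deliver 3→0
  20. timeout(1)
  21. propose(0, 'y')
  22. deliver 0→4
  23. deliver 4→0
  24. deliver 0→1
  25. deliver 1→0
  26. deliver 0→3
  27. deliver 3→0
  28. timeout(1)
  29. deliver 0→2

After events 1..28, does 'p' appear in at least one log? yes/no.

e1 deliver 1→4: ·
e2 deliver 0→3: ·
e3 deliver 1→4: ·
e4 crash(3): 3[✗back,v=0,-]
e5 crash(4): 4[✗back,v=0,-]
e6 timeout(4): ·
e7 timeout(3): ·
e8 timeout(1): 1[prim,v=1,-]
e9 propose(0,'w'): ·
e10 recover(4): 4[back,v=0,-]
e11 recover(3): 3[back,v=0,-]
e12 propose(1,'p'): ·
e13 deliver 1→4: 4[back,v=1,-]
e14 deliver 4→1: ·
e15 deliver 1→2: 2[back,v=1,-]
e16 deliver 2→1: ·
e17 deliver 1→0: 0[back,v=1,-]
e18 deliver 0→1: ·
e19 deliver 3→0: ·
e20 timeout(1): 1[back,v=2,-]
e21 propose(0,'y'): ·
e22 deliver 0→4: ·
e23 deliver 4→0: ·
e24 deliver 0→1: ·
e25 deliver 1→0: 0[back,v=1,p]
e26 deliver 0→3: 3[back,v=0,w]
e27 deliver 3→0: ·
e28 timeout(1): 1[back,v=3,-]

yes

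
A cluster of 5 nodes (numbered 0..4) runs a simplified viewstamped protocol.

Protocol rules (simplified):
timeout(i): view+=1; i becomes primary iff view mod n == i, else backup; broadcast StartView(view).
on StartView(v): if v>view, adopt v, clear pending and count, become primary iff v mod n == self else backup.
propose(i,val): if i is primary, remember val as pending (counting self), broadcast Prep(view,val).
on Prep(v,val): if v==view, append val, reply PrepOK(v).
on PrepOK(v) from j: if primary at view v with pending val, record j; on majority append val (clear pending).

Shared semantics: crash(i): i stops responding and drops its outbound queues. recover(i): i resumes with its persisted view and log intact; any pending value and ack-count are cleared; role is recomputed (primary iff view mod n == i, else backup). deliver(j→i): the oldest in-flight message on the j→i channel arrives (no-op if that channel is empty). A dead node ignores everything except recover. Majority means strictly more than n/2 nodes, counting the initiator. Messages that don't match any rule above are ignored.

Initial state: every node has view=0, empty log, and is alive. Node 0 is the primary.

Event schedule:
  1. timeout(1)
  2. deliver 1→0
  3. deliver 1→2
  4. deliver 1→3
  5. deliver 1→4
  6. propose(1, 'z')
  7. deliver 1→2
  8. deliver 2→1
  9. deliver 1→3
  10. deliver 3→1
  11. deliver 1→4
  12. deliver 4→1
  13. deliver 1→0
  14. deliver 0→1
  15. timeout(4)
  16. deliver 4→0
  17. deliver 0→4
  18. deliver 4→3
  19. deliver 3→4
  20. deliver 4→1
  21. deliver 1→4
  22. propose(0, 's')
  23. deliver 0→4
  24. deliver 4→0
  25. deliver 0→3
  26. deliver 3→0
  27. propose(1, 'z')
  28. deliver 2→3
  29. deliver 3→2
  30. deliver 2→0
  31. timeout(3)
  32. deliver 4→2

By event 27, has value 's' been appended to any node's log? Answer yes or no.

no

[1] timeout(1) → N1(prim v1 [-])
[2] deliver 1→0 → N0(back v1 [-])
[3] deliver 1→2 → N2(back v1 [-])
[4] deliver 1→3 → N3(back v1 [-])
[5] deliver 1→4 → N4(back v1 [-])
[6] propose(1,'z') → ∅
[7] deliver 1→2 → N2(back v1 [z])
[8] deliver 2→1 → ∅
[9] deliver 1→3 → N3(back v1 [z])
[10] deliver 3→1 → N1(prim v1 [z])
[11] deliver 1→4 → N4(back v1 [z])
[12] deliver 4→1 → ∅
[13] deliver 1→0 → N0(back v1 [z])
[14] deliver 0→1 → ∅
[15] timeout(4) → N4(back v2 [z])
[16] deliver 4→0 → N0(back v2 [z])
[17] deliver 0→4 → ∅
[18] deliver 4→3 → N3(back v2 [z])
[19] deliver 3→4 → ∅
[20] deliver 4→1 → N1(back v2 [z])
[21] deliver 1→4 → ∅
[22] propose(0,'s') → ∅
[23] deliver 0→4 → ∅
[24] deliver 4→0 → ∅
[25] deliver 0→3 → ∅
[26] deliver 3→0 → ∅
[27] propose(1,'z') → ∅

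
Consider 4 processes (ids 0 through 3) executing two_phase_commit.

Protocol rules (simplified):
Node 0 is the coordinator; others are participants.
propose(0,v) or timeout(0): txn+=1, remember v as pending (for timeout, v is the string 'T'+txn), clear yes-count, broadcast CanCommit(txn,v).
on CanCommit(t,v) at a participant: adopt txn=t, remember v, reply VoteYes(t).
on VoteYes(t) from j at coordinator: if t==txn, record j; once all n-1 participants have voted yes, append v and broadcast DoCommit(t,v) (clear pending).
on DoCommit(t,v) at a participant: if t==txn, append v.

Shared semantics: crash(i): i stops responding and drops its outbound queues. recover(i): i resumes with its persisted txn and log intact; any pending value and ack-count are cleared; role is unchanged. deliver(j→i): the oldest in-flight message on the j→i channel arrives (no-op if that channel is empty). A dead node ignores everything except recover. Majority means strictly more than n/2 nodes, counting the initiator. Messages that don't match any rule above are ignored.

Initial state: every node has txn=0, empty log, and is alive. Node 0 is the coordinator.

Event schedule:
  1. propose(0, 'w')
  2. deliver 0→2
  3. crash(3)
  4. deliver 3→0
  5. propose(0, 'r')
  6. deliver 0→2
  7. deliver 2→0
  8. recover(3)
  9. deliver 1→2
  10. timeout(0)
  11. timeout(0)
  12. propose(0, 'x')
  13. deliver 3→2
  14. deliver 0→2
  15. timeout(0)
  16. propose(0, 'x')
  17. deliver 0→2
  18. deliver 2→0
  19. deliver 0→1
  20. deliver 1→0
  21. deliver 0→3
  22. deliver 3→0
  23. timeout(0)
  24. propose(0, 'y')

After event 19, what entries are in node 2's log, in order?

empty

[1] propose(0,'w') → N0(coor t1 [-])
[2] deliver 0→2 → N2(part t1 [-])
[3] crash(3) → N3(✗part t0 [-])
[4] deliver 3→0 → ∅
[5] propose(0,'r') → N0(coor t2 [-])
[6] deliver 0→2 → N2(part t2 [-])
[7] deliver 2→0 → ∅
[8] recover(3) → N3(part t0 [-])
[9] deliver 1→2 → ∅
[10] timeout(0) → N0(coor t3 [-])
[11] timeout(0) → N0(coor t4 [-])
[12] propose(0,'x') → N0(coor t5 [-])
[13] deliver 3→2 → ∅
[14] deliver 0→2 → N2(part t3 [-])
[15] timeout(0) → N0(coor t6 [-])
[16] propose(0,'x') → N0(coor t7 [-])
[17] deliver 0→2 → N2(part t4 [-])
[18] deliver 2→0 → ∅
[19] deliver 0→1 → N1(part t1 [-])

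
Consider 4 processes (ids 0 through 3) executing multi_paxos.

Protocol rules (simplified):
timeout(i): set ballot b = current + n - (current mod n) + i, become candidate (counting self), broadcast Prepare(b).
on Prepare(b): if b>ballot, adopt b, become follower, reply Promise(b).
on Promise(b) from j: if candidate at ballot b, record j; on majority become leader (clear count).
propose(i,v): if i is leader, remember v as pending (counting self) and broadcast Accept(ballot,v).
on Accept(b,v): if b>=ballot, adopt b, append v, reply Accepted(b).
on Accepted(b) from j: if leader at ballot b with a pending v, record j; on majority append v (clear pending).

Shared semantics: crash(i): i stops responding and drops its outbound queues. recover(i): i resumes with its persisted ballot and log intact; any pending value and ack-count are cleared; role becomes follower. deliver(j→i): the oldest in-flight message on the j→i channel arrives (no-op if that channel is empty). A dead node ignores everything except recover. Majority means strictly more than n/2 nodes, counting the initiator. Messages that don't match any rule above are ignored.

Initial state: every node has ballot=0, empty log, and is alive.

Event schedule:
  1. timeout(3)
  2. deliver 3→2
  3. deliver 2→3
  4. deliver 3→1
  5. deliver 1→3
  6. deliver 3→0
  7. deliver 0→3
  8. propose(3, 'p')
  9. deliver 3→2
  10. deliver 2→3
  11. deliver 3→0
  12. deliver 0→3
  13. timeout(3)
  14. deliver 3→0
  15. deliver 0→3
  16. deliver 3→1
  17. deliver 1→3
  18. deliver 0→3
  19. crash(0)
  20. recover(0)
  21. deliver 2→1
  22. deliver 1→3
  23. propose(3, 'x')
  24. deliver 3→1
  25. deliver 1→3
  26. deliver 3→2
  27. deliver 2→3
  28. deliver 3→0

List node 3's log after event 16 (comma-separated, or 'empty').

p

e1 timeout(3): 3[cand,b=7,-]
e2 deliver 3→2: 2[foll,b=7,-]
e3 deliver 2→3: ·
e4 deliver 3→1: 1[foll,b=7,-]
e5 deliver 1→3: 3[lead,b=7,-]
e6 deliver 3→0: 0[foll,b=7,-]
e7 deliver 0→3: ·
e8 propose(3,'p'): ·
e9 deliver 3→2: 2[foll,b=7,p]
e10 deliver 2→3: ·
e11 deliver 3→0: 0[foll,b=7,p]
e12 deliver 0→3: 3[lead,b=7,p]
e13 timeout(3): 3[cand,b=11,p]
e14 deliver 3→0: 0[foll,b=11,p]
e15 deliver 0→3: ·
e16 deliver 3→1: 1[foll,b=7,p]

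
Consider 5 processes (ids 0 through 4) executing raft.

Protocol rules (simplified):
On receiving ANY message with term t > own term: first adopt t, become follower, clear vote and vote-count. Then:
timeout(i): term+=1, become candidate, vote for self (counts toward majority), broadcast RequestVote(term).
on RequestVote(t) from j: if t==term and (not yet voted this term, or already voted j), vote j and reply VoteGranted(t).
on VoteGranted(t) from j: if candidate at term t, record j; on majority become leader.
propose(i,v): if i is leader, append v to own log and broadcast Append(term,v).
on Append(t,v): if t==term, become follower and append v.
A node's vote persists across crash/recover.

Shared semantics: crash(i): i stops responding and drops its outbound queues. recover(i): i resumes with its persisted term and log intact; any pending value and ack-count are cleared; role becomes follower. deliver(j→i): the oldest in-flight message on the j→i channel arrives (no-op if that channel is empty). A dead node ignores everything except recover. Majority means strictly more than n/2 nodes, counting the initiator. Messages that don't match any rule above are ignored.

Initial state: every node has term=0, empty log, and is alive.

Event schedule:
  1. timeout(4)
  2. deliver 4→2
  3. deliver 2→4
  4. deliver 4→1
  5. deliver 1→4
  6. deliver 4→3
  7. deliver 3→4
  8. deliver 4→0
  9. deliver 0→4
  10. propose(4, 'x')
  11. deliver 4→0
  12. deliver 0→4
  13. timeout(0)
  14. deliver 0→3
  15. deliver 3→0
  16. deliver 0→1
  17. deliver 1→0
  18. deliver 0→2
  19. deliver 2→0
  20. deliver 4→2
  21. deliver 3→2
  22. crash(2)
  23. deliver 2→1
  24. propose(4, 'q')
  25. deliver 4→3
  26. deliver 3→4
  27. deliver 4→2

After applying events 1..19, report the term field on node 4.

1

step 1 timeout(4): 4={cand,t=1,log=-}
step 2 deliver 4→2: 2={foll,t=1,log=-}
step 3 deliver 2→4: —
step 4 deliver 4→1: 1={foll,t=1,log=-}
step 5 deliver 1→4: 4={lead,t=1,log=-}
step 6 deliver 4→3: 3={foll,t=1,log=-}
step 7 deliver 3→4: —
step 8 deliver 4→0: 0={foll,t=1,log=-}
step 9 deliver 0→4: —
step 10 propose(4,'x'): 4={lead,t=1,log=x}
step 11 deliver 4→0: 0={foll,t=1,log=x}
step 12 deliver 0→4: —
step 13 timeout(0): 0={cand,t=2,log=x}
step 14 deliver 0→3: 3={foll,t=2,log=-}
step 15 deliver 3→0: —
step 16 deliver 0→1: 1={foll,t=2,log=-}
step 17 deliver 1→0: 0={lead,t=2,log=x}
step 18 deliver 0→2: 2={foll,t=2,log=-}
step 19 deliver 2→0: —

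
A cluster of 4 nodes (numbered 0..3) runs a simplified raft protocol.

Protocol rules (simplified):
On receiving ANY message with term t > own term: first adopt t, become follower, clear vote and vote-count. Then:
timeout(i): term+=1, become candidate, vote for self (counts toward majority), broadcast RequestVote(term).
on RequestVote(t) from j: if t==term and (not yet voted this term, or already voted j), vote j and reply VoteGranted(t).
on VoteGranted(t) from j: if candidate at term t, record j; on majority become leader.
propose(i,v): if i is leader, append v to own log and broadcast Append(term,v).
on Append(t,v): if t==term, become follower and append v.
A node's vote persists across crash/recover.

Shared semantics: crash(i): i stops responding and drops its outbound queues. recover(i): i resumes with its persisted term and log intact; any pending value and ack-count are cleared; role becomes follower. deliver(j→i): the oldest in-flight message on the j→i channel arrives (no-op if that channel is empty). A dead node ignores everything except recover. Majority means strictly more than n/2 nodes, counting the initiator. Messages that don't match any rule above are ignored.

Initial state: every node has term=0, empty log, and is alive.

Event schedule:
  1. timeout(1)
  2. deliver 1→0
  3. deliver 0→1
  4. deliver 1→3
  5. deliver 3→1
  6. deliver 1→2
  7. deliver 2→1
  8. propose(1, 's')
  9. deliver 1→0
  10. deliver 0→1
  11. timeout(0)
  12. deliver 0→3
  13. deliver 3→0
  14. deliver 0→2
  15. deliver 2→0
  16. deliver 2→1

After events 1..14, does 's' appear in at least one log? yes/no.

yes

[1] timeout(1) → N1(cand t1 [-])
[2] deliver 1→0 → N0(foll t1 [-])
[3] deliver 0→1 → ∅
[4] deliver 1→3 → N3(foll t1 [-])
[5] deliver 3→1 → N1(lead t1 [-])
[6] deliver 1→2 → N2(foll t1 [-])
[7] deliver 2→1 → ∅
[8] propose(1,'s') → N1(lead t1 [s])
[9] deliver 1→0 → N0(foll t1 [s])
[10] deliver 0→1 → ∅
[11] timeout(0) → N0(cand t2 [s])
[12] deliver 0→3 → N3(foll t2 [-])
[13] deliver 3→0 → ∅
[14] deliver 0→2 → N2(foll t2 [-])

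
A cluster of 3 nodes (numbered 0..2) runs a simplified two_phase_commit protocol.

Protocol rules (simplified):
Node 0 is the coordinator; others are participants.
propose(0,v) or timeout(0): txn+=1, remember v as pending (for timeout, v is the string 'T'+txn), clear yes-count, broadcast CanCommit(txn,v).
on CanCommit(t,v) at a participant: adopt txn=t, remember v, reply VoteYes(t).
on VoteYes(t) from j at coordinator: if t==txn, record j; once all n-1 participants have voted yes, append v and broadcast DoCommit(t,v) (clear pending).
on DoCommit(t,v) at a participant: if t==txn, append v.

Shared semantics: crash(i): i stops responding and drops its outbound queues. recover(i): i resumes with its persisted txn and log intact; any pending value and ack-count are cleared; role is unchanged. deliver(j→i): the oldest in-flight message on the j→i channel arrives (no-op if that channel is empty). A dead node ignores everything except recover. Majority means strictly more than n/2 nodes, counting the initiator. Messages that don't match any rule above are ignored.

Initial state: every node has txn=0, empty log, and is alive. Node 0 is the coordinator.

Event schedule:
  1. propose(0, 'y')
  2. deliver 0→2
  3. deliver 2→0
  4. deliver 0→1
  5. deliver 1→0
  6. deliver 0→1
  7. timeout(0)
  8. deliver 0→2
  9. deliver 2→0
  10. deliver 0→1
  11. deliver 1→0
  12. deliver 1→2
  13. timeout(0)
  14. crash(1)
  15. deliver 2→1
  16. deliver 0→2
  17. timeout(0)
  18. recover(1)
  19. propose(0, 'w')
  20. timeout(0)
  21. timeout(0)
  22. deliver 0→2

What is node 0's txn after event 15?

3

step 1 propose(0,'y'): 0={coor,t=1,log=-}
step 2 deliver 0→2: 2={part,t=1,log=-}
step 3 deliver 2→0: —
step 4 deliver 0→1: 1={part,t=1,log=-}
step 5 deliver 1→0: 0={coor,t=1,log=y}
step 6 deliver 0→1: 1={part,t=1,log=y}
step 7 timeout(0): 0={coor,t=2,log=y}
step 8 deliver 0→2: 2={part,t=1,log=y}
step 9 deliver 2→0: —
step 10 deliver 0→1: 1={part,t=2,log=y}
step 11 deliver 1→0: —
step 12 deliver 1→2: —
step 13 timeout(0): 0={coor,t=3,log=y}
step 14 crash(1): 1={✗part,t=2,log=y}
step 15 deliver 2→1: —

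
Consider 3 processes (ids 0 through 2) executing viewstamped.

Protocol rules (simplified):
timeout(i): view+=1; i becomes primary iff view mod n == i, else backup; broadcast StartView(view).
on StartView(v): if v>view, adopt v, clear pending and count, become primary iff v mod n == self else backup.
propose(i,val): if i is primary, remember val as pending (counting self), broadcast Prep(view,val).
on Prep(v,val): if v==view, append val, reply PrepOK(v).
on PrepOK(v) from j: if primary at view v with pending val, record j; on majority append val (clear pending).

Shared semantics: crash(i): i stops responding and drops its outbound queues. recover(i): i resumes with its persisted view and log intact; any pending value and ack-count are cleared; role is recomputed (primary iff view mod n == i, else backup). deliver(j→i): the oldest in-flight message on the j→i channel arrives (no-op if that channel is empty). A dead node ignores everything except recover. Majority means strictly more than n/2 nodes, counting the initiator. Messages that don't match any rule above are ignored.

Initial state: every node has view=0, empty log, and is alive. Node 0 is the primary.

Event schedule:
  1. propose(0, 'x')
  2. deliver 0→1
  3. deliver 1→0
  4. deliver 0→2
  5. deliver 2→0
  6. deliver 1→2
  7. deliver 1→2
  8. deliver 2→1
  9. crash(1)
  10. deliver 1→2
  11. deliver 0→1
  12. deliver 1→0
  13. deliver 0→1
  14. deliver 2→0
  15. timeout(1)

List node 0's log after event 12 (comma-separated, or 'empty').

[1] propose(0,'x') → ∅
[2] deliver 0→1 → N1(back v0 [x])
[3] deliver 1→0 → N0(prim v0 [x])
[4] deliver 0→2 → N2(back v0 [x])
[5] deliver 2→0 → ∅
[6] deliver 1→2 → ∅
[7] deliver 1→2 → ∅
[8] deliver 2→1 → ∅
[9] crash(1) → N1(✗back v0 [x])
[10] deliver 1→2 → ∅
[11] deliver 0→1 → ∅
[12] deliver 1→0 → ∅

x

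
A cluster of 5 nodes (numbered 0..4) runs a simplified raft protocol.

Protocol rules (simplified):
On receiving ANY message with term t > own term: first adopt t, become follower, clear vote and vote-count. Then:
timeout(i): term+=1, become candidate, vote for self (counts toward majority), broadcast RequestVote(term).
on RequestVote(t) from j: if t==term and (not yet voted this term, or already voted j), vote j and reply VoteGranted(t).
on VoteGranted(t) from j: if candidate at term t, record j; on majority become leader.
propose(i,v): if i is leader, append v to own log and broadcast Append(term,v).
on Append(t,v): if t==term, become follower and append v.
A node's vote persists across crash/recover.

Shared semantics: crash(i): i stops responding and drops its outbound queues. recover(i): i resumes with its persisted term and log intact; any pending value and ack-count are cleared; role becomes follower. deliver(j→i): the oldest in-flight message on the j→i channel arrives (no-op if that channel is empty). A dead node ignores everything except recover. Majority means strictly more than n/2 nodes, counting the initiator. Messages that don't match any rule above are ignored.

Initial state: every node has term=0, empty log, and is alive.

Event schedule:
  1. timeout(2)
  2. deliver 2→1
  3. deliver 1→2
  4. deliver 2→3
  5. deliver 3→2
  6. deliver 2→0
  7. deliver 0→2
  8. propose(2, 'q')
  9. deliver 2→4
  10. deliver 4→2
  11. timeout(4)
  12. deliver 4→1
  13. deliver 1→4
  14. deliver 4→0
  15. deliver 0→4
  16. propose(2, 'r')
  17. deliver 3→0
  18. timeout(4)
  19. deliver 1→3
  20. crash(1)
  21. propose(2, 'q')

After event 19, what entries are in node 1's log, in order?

empty

step 1 timeout(2): 2={cand,t=1,log=-}
step 2 deliver 2→1: 1={foll,t=1,log=-}
step 3 deliver 1→2: —
step 4 deliver 2→3: 3={foll,t=1,log=-}
step 5 deliver 3→2: 2={lead,t=1,log=-}
step 6 deliver 2→0: 0={foll,t=1,log=-}
step 7 deliver 0→2: —
step 8 propose(2,'q'): 2={lead,t=1,log=q}
step 9 deliver 2→4: 4={foll,t=1,log=-}
step 10 deliver 4→2: —
step 11 timeout(4): 4={cand,t=2,log=-}
step 12 deliver 4→1: 1={foll,t=2,log=-}
step 13 deliver 1→4: —
step 14 deliver 4→0: 0={foll,t=2,log=-}
step 15 deliver 0→4: 4={lead,t=2,log=-}
step 16 propose(2,'r'): 2={lead,t=1,log=q,r}
step 17 deliver 3→0: —
step 18 timeout(4): 4={cand,t=3,log=-}
step 19 deliver 1→3: —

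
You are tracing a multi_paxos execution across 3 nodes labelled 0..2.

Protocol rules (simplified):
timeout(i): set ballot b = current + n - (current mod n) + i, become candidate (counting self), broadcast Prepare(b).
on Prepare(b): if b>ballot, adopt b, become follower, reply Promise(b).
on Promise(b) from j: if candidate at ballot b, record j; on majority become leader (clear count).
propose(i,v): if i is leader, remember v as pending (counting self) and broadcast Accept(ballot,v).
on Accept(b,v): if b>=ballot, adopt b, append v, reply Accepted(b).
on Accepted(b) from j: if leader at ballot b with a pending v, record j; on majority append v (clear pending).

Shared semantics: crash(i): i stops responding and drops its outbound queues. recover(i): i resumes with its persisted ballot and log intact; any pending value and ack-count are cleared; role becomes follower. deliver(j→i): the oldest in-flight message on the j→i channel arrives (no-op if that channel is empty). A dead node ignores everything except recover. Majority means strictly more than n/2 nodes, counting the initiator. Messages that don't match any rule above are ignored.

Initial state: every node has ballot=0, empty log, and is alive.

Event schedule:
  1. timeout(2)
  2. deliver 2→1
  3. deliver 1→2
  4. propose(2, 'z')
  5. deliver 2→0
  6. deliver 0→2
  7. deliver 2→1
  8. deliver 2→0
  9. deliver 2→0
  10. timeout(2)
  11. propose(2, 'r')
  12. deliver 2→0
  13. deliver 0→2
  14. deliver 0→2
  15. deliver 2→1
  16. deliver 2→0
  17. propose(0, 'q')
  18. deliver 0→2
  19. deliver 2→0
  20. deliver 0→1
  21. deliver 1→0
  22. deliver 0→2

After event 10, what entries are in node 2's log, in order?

empty

[1] timeout(2) → N2(cand b5 [-])
[2] deliver 2→1 → N1(foll b5 [-])
[3] deliver 1→2 → N2(lead b5 [-])
[4] propose(2,'z') → ∅
[5] deliver 2→0 → N0(foll b5 [-])
[6] deliver 0→2 → ∅
[7] deliver 2→1 → N1(foll b5 [z])
[8] deliver 2→0 → N0(foll b5 [z])
[9] deliver 2→0 → ∅
[10] timeout(2) → N2(cand b8 [-])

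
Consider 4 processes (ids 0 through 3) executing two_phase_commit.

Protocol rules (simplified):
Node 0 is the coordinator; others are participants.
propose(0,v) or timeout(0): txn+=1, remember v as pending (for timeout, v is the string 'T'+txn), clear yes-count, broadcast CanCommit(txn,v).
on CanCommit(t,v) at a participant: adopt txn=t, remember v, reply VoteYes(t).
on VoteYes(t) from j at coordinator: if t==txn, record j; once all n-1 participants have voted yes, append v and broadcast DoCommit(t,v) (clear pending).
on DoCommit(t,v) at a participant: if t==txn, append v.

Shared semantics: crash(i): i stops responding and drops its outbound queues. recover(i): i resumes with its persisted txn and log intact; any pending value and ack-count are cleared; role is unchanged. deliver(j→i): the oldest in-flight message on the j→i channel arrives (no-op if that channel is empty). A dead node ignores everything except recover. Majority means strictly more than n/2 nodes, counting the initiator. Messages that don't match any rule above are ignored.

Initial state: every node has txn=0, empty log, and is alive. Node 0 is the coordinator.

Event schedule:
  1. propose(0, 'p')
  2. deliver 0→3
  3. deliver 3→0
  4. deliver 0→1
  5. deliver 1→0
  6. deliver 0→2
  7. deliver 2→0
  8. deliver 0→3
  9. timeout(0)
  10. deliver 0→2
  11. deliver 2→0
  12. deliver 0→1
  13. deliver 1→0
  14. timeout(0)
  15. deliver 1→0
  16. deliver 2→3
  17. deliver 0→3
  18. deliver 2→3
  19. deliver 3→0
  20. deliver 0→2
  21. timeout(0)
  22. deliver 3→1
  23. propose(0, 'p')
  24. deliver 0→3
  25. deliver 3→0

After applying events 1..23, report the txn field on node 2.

1. propose(0,'p'):  <0:coor t1 ->
2. deliver 0→3:  <3:part t1 ->
3. deliver 3→0:  nop
4. deliver 0→1:  <1:part t1 ->
5. deliver 1→0:  nop
6. deliver 0→2:  <2:part t1 ->
7. deliver 2→0:  <0:coor t1 p>
8. deliver 0→3:  <3:part t1 p>
9. timeout(0):  <0:coor t2 p>
10. deliver 0→2:  <2:part t1 p>
11. deliver 2→0:  nop
12. deliver 0→1:  <1:part t1 p>
13. deliver 1→0:  nop
14. timeout(0):  <0:coor t3 p>
15. deliver 1→0:  nop
16. deliver 2→3:  nop
17. deliver 0→3:  <3:part t2 p>
18. deliver 2→3:  nop
19. deliver 3→0:  nop
20. deliver 0→2:  <2:part t2 p>
21. timeout(0):  <0:coor t4 p>
22. deliver 3→1:  nop
23. propose(0,'p'):  <0:coor t5 p>

2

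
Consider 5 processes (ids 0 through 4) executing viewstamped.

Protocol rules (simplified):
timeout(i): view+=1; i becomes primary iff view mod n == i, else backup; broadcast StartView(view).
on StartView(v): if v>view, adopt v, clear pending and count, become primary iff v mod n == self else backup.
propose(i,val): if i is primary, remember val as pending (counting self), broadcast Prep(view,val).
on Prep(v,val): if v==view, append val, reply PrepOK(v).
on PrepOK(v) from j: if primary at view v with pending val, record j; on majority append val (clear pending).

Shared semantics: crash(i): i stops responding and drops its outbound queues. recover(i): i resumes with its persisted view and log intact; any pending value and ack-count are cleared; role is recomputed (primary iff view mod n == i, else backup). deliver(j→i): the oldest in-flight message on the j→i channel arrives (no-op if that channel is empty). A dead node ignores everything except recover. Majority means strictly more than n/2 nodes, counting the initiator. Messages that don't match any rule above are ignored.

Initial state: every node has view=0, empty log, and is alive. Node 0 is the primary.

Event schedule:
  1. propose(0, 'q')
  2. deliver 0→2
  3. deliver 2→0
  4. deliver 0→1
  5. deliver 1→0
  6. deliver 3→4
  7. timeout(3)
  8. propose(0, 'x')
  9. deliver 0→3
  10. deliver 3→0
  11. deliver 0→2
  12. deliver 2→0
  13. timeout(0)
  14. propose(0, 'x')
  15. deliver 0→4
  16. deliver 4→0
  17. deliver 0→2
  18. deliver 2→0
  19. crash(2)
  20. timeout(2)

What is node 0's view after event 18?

2

1. propose(0,'q'):  nop
2. deliver 0→2:  <2:back v0 q>
3. deliver 2→0:  nop
4. deliver 0→1:  <1:back v0 q>
5. deliver 1→0:  <0:prim v0 q>
6. deliver 3→4:  nop
7. timeout(3):  <3:back v1 ->
8. propose(0,'x'):  nop
9. deliver 0→3:  nop
10. deliver 3→0:  <0:back v1 q>
11. deliver 0→2:  <2:back v0 q,x>
12. deliver 2→0:  nop
13. timeout(0):  <0:back v2 q>
14. propose(0,'x'):  nop
15. deliver 0→4:  <4:back v0 q>
16. deliver 4→0:  nop
17. deliver 0→2:  <2:prim v2 q,x>
18. deliver 2→0:  nop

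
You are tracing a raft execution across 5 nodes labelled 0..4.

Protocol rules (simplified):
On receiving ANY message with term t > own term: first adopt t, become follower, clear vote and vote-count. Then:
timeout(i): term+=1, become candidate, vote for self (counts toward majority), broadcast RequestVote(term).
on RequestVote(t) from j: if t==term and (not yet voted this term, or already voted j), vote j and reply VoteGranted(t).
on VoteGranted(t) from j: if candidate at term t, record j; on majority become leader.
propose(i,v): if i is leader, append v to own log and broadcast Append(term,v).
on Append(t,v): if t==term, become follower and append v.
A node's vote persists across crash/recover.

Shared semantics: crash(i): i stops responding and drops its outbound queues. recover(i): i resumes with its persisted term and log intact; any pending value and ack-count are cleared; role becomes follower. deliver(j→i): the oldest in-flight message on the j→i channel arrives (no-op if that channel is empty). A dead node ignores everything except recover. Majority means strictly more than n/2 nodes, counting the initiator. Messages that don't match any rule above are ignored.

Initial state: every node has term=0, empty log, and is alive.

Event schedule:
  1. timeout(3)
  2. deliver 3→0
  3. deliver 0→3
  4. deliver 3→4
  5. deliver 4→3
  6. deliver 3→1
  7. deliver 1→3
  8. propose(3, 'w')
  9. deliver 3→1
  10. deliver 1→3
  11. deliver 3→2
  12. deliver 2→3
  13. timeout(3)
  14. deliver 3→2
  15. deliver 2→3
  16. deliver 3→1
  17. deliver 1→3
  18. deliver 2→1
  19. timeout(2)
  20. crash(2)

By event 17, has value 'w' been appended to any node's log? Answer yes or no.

1. timeout(3):  <3:cand t1 ->
2. deliver 3→0:  <0:foll t1 ->
3. deliver 0→3:  nop
4. deliver 3→4:  <4:foll t1 ->
5. deliver 4→3:  <3:lead t1 ->
6. deliver 3→1:  <1:foll t1 ->
7. deliver 1→3:  nop
8. propose(3,'w'):  <3:lead t1 w>
9. deliver 3→1:  <1:foll t1 w>
10. deliver 1→3:  nop
11. deliver 3→2:  <2:foll t1 ->
12. deliver 2→3:  nop
13. timeout(3):  <3:cand t2 w>
14. deliver 3→2:  <2:foll t1 w>
15. deliver 2→3:  nop
16. deliver 3→1:  <1:foll t2 w>
17. deliver 1→3:  nop

yes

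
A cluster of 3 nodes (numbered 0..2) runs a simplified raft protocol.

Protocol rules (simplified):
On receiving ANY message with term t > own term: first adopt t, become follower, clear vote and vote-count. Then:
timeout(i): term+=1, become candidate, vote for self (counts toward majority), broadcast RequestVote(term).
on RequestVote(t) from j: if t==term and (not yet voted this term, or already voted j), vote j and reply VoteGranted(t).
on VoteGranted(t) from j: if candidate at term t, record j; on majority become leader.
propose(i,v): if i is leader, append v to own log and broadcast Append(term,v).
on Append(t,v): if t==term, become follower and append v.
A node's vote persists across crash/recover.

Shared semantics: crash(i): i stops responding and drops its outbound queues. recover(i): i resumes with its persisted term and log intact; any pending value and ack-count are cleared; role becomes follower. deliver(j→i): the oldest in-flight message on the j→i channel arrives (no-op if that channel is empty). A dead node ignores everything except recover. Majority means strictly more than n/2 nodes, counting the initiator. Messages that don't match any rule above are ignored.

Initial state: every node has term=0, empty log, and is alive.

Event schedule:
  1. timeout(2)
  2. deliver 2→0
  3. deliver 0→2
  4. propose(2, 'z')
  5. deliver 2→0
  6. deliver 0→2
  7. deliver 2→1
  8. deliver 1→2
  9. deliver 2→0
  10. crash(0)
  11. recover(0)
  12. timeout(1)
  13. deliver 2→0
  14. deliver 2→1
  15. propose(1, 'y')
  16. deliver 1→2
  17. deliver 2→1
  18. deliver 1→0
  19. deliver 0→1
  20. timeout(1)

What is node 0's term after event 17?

1

after 1 — timeout(2): n2:cand/t1/[-]
after 2 — deliver 2→0: n0:foll/t1/[-]
after 3 — deliver 0→2: n2:lead/t1/[-]
after 4 — propose(2,'z'): n2:lead/t1/[z]
after 5 — deliver 2→0: n0:foll/t1/[z]
after 6 — deliver 0→2: ·
after 7 — deliver 2→1: n1:foll/t1/[-]
after 8 — deliver 1→2: ·
after 9 — deliver 2→0: ·
after 10 — crash(0): n0:✗foll/t1/[z]
after 11 — recover(0): n0:foll/t1/[z]
after 12 — timeout(1): n1:cand/t2/[-]
after 13 — deliver 2→0: ·
after 14 — deliver 2→1: ·
after 15 — propose(1,'y'): ·
after 16 — deliver 1→2: n2:foll/t2/[z]
after 17 — deliver 2→1: n1:lead/t2/[-]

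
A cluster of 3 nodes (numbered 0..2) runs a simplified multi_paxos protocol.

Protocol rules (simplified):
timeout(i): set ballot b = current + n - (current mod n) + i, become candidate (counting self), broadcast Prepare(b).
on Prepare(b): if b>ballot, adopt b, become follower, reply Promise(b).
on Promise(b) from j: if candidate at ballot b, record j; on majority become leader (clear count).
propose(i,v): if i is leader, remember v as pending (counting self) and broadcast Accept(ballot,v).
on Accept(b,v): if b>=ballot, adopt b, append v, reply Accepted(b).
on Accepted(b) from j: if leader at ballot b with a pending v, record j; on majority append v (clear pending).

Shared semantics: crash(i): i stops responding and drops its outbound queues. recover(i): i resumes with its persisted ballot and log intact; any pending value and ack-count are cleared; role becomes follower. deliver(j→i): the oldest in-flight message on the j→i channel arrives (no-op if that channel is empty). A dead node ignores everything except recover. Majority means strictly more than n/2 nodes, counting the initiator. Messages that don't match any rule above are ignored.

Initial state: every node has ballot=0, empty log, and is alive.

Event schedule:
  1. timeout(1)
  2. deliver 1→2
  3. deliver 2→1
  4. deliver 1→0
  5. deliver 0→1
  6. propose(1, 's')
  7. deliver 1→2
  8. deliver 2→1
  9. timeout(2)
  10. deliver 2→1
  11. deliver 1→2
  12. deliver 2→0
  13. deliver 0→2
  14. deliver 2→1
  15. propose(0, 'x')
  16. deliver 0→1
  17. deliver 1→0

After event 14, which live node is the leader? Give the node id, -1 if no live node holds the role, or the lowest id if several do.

2

1. timeout(1):  <1:cand b4 ->
2. deliver 1→2:  <2:foll b4 ->
3. deliver 2→1:  <1:lead b4 ->
4. deliver 1→0:  <0:foll b4 ->
5. deliver 0→1:  nop
6. propose(1,'s'):  nop
7. deliver 1→2:  <2:foll b4 s>
8. deliver 2→1:  <1:lead b4 s>
9. timeout(2):  <2:cand b8 s>
10. deliver 2→1:  <1:foll b8 s>
11. deliver 1→2:  <2:lead b8 s>
12. deliver 2→0:  <0:foll b8 ->
13. deliver 0→2:  nop
14. deliver 2→1:  nop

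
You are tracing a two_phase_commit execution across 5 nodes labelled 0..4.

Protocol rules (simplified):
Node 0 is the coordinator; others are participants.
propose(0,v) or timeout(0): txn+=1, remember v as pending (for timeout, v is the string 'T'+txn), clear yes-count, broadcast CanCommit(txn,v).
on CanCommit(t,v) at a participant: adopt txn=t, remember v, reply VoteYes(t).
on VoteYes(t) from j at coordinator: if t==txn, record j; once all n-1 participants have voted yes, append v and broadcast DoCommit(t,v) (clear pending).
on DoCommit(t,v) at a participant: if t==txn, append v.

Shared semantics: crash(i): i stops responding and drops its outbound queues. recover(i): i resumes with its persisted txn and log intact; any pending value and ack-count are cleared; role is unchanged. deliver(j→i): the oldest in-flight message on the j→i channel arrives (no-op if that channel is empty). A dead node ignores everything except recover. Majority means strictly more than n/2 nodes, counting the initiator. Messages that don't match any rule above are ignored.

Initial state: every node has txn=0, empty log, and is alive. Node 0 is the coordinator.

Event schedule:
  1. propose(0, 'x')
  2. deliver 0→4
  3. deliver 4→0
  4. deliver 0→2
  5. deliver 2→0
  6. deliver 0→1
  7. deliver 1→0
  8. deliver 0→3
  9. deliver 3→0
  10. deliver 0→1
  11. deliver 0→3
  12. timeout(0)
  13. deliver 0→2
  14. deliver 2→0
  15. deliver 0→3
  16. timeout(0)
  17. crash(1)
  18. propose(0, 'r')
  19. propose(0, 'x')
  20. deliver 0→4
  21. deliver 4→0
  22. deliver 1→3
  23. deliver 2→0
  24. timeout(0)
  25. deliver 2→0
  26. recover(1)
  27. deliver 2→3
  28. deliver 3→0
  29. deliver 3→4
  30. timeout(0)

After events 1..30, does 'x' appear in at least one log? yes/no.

after 1 — propose(0,'x'): n0:coor/t1/[-]
after 2 — deliver 0→4: n4:part/t1/[-]
after 3 — deliver 4→0: ·
after 4 — deliver 0→2: n2:part/t1/[-]
after 5 — deliver 2→0: ·
after 6 — deliver 0→1: n1:part/t1/[-]
after 7 — deliver 1→0: ·
after 8 — deliver 0→3: n3:part/t1/[-]
after 9 — deliver 3→0: n0:coor/t1/[x]
after 10 — deliver 0→1: n1:part/t1/[x]
after 11 — deliver 0→3: n3:part/t1/[x]
after 12 — timeout(0): n0:coor/t2/[x]
after 13 — deliver 0→2: n2:part/t1/[x]
after 14 — deliver 2→0: ·
after 15 — deliver 0→3: n3:part/t2/[x]
after 16 — timeout(0): n0:coor/t3/[x]
after 17 — crash(1): n1:✗part/t1/[x]
after 18 — propose(0,'r'): n0:coor/t4/[x]
after 19 — propose(0,'x'): n0:coor/t5/[x]
after 20 — deliver 0→4: n4:part/t1/[x]
after 21 — deliver 4→0: ·
after 22 — deliver 1→3: ·
after 23 — deliver 2→0: ·
after 24 — timeout(0): n0:coor/t6/[x]
after 25 — deliver 2→0: ·
after 26 — recover(1): n1:part/t1/[x]
after 27 — deliver 2→3: ·
after 28 — deliver 3→0: ·
after 29 — deliver 3→4: ·
after 30 — timeout(0): n0:coor/t7/[x]

yes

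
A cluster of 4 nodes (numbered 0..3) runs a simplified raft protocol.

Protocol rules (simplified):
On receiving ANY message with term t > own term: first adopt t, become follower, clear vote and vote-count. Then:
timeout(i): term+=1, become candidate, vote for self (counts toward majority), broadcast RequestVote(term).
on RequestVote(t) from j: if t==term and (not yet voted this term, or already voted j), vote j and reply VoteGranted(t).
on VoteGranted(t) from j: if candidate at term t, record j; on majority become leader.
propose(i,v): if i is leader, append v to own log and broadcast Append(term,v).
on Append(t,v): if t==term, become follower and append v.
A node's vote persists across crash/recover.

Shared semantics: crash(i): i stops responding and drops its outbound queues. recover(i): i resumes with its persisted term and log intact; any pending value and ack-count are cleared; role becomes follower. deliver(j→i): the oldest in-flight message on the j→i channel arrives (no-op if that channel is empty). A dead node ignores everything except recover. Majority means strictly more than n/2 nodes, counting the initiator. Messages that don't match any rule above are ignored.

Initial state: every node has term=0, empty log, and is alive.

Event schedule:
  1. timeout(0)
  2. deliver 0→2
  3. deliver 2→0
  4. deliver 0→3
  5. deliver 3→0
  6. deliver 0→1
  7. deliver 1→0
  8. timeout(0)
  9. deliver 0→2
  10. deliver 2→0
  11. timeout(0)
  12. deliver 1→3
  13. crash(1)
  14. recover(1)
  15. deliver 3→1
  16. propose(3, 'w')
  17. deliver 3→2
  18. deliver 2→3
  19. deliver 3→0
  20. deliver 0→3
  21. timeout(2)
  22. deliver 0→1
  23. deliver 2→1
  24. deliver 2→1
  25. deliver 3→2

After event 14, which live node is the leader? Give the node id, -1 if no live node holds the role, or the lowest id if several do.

e1 timeout(0): 0[cand,t=1,-]
e2 deliver 0→2: 2[foll,t=1,-]
e3 deliver 2→0: ·
e4 deliver 0→3: 3[foll,t=1,-]
e5 deliver 3→0: 0[lead,t=1,-]
e6 deliver 0→1: 1[foll,t=1,-]
e7 deliver 1→0: ·
e8 timeout(0): 0[cand,t=2,-]
e9 deliver 0→2: 2[foll,t=2,-]
e10 deliver 2→0: ·
e11 timeout(0): 0[cand,t=3,-]
e12 deliver 1→3: ·
e13 crash(1): 1[✗foll,t=1,-]
e14 recover(1): 1[foll,t=1,-]

-1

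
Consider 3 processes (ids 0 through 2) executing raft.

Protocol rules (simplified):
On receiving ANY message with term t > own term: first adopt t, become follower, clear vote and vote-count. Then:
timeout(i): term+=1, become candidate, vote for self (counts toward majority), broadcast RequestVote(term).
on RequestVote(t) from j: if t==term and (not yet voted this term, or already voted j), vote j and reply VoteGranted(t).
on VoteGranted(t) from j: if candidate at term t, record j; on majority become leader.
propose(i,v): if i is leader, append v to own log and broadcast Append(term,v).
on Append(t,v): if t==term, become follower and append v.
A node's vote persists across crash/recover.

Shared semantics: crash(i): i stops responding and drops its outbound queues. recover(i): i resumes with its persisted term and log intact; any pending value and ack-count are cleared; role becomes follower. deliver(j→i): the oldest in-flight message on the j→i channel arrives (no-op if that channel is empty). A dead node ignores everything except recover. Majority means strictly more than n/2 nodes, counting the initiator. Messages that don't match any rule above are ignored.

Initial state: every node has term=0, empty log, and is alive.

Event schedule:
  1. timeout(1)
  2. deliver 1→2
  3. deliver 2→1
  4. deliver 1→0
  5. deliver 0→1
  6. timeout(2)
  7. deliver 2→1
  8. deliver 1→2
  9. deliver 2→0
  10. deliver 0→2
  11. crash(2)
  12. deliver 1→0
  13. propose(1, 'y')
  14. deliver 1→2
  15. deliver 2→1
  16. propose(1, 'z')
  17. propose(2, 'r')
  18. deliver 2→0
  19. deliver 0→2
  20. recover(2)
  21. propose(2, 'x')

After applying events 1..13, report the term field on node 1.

step 1 timeout(1): 1={cand,t=1,log=-}
step 2 deliver 1→2: 2={foll,t=1,log=-}
step 3 deliver 2→1: 1={lead,t=1,log=-}
step 4 deliver 1→0: 0={foll,t=1,log=-}
step 5 deliver 0→1: —
step 6 timeout(2): 2={cand,t=2,log=-}
step 7 deliver 2→1: 1={foll,t=2,log=-}
step 8 deliver 1→2: 2={lead,t=2,log=-}
step 9 deliver 2→0: 0={foll,t=2,log=-}
step 10 deliver 0→2: —
step 11 crash(2): 2={✗lead,t=2,log=-}
step 12 deliver 1→0: —
step 13 propose(1,'y'): —

2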